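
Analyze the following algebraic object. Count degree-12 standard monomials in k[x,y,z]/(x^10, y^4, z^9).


Need i<10, j<4, k<9 with i+j+k=12.
For each i, j ranges over max(0,12-i-8)..min(3,12-i):
  i=0: j in [4,3] -> 0
  i=1: j in [3,3] -> 1
  i=2: j in [2,3] -> 2
  i=3: j in [1,3] -> 3
  i=4: j in [0,3] -> 4
  i=5: j in [0,3] -> 4
  i=6: j in [0,3] -> 4
  i=7: j in [0,3] -> 4
  i=8: j in [0,3] -> 4
  i=9: j in [0,3] -> 4
H(12) = 0+1+2+3+4+4+4+4+4+4 = 30


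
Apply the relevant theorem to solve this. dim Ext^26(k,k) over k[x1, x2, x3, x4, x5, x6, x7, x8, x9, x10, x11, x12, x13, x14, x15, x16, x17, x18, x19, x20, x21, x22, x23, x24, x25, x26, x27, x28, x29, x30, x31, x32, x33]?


C(n,i)=C(33,26)=4272048


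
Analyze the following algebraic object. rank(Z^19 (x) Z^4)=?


rank(M(x)N) = rank(M)*rank(N)
19*4 = 76


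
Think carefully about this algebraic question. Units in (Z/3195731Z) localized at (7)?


Local ring = Z/2401Z.
phi(2401) = 7^3*(7-1) = 2058


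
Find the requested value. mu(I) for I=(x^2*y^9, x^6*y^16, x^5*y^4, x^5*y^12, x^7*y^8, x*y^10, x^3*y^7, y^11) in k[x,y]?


Remove redundant (divisible by others).
x^5*y^12 redundant.
x^6*y^16 redundant.
x^7*y^8 redundant.
Min: x^5*y^4, x^3*y^7, x^2*y^9, x*y^10, y^11
Count=5


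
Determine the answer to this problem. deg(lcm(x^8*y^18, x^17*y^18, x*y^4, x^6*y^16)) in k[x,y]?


lcm = componentwise max:
x: max(8,17,1,6)=17
y: max(18,18,4,16)=18
Total=17+18=35


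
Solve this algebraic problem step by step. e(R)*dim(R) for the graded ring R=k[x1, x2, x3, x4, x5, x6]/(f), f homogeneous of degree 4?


e(R)=deg(f)=4, dim(R)=6-1=5
e*dim=4*5=20


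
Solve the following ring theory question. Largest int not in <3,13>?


gcd(3,13)=1 => F=ab-a-b=3*13-3-13=39-16=23


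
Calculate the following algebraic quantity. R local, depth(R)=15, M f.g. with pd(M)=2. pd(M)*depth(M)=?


pd+depth=15
depth=15-2=13
pd*depth=2*13=26


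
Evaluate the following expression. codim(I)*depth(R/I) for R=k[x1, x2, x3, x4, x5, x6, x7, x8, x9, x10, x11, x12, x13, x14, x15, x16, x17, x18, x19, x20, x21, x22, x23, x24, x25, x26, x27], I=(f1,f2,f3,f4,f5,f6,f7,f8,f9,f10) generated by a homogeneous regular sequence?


codim=10, depth=dim(R/I)=27-10=17
Product=10*17=170


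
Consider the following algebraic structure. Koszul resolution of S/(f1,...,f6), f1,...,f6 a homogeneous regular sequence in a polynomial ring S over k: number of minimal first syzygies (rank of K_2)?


Regular sequence => Koszul complex is the minimal free resolution.
Syz_1 minimally generated by Koszul relations f_i*e_j - f_j*e_i (i<j): mu(Syz_1) = beta_2 = C(m,2) = m(m-1)/2
m=6
6*5/2 = 15


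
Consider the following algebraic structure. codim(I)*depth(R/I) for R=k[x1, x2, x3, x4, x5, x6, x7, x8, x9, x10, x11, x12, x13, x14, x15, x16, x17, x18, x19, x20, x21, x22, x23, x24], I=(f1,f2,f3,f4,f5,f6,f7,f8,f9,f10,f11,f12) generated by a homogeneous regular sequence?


codim=12, depth=dim(R/I)=24-12=12
Product=12*12=144


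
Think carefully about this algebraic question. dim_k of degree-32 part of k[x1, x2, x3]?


C(d+n-1,n-1)=C(34,2)=561


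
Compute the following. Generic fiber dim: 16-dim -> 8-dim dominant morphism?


dim(fiber)=dim(X)-dim(Y)=16-8=8


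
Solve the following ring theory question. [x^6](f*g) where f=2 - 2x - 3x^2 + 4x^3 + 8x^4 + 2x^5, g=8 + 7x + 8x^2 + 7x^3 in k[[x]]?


[x^6] = sum a_i*b_j, i+j=6
  4*7=28
  8*8=64
  2*7=14
Sum=106


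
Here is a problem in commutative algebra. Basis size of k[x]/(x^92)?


Basis: 1,x,...,x^91
dim=92


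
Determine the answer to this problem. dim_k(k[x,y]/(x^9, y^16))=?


Basis: x^i*y^j, i<9, j<16
9*16=144


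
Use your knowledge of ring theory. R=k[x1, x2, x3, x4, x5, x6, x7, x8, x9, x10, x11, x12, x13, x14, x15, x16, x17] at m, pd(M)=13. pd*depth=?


pd+depth=17
depth=17-13=4
pd*depth=13*4=52


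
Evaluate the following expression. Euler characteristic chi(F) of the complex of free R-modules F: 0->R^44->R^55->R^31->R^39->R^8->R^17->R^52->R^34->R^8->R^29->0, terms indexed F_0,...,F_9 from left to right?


chi = sum (-1)^i * rank:
(-1)^0*44=44
(-1)^1*55=-55
(-1)^2*31=31
(-1)^3*39=-39
(-1)^4*8=8
(-1)^5*17=-17
(-1)^6*52=52
(-1)^7*34=-34
(-1)^8*8=8
(-1)^9*29=-29
chi=-31


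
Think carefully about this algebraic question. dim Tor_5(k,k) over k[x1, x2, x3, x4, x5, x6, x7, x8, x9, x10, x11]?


Koszul: C(n,i)=C(11,5)=462


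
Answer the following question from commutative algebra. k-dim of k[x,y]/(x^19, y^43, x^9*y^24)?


k[x,y]/I, I = (x^19, y^43, x^9*y^24)
Rect: 19x43=817. Corner: (19-9)x(43-24)=190.
dim = 817-190 = 627


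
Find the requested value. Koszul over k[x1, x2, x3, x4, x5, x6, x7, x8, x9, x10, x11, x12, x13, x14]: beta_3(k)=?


C(n,i)=C(14,3)=364


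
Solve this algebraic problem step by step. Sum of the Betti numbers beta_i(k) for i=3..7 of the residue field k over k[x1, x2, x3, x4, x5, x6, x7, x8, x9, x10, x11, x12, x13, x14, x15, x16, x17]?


Koszul resolution: beta_i(k)=C(n,i), n=17
C(17,3)=680, C(17,4)=2380, C(17,5)=6188, C(17,6)=12376, C(17,7)=19448
Sum=41072


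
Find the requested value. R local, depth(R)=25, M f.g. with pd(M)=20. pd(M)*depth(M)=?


pd+depth=25
depth=25-20=5
pd*depth=20*5=100


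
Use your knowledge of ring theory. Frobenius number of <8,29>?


gcd(8,29)=1 => F=ab-a-b=8*29-8-29=232-37=195


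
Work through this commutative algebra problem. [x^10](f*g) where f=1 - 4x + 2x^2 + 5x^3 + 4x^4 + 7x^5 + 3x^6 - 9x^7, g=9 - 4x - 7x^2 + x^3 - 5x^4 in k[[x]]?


[x^10] = sum a_i*b_j, i+j=10
  3*-5=-15
  -9*1=-9
Sum=-24


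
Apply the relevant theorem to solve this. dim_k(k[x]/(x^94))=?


Basis: 1,x,...,x^93
dim=94


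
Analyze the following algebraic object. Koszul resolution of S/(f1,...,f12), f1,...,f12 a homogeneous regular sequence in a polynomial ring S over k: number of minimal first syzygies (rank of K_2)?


Regular sequence => Koszul complex is the minimal free resolution.
Syz_1 minimally generated by Koszul relations f_i*e_j - f_j*e_i (i<j): mu(Syz_1) = beta_2 = C(m,2) = m(m-1)/2
m=12
12*11/2 = 66


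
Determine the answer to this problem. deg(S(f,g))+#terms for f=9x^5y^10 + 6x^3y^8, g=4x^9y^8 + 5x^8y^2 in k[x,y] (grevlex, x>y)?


LT(f)=9x^5y^10, LT(g)=4x^9y^8
lcm(LM)=x^9y^10
S(f,g) (scaled by 36 to clear denominators) = 4x^4*f - 9y^2*g = 24x^7y^8 - 45x^8y^4
2 terms, deg 15.
15+2=17


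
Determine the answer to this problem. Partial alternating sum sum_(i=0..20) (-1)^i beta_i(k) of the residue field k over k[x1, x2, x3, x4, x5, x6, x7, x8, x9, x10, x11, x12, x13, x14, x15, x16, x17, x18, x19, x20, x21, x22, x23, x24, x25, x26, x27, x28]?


Koszul resolution: beta_i(k)=C(n,i), n=28
sum_(i=0..p) (-1)^i C(n,i) = (-1)^p C(n-1,p)
(-1)^20*C(27,20) = (-1)^20*888030 = 888030


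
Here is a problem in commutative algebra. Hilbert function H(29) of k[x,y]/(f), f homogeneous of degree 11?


H(t)=d for t>=d-1.
d=11, t=29
H(29)=11


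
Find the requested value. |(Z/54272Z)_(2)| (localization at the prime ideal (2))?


2-primary part: 54272=2^10*53
Size=2^10=1024


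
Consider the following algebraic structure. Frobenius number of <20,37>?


gcd(20,37)=1 => F=ab-a-b=20*37-20-37=740-57=683


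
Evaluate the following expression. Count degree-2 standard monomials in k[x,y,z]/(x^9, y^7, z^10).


Need i<9, j<7, k<10 with i+j+k=2.
For each i, j ranges over max(0,2-i-9)..min(6,2-i):
  i=0: j in [0,2] -> 3
  i=1: j in [0,1] -> 2
  i=2: j in [0,0] -> 1
H(2) = 3+2+1 = 6


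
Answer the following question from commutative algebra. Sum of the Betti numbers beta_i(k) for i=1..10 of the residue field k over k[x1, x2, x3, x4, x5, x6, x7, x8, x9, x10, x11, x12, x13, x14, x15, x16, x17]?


Koszul resolution: beta_i(k)=C(n,i), n=17
C(17,1)=17, C(17,2)=136, C(17,3)=680, C(17,4)=2380, C(17,5)=6188, C(17,6)=12376, C(17,7)=19448, C(17,8)=24310, C(17,9)=24310, C(17,10)=19448
Sum=109293


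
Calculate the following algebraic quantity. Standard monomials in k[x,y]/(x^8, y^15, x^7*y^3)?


k[x,y]/I, I = (x^8, y^15, x^7*y^3)
Rect: 8x15=120. Corner: (8-7)x(15-3)=12.
dim = 120-12 = 108


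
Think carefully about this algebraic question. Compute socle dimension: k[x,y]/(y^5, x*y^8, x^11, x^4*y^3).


Socle = ann(m) = span of standard monomials u with x*u, y*u in I (staircase corners).
Redundant generators: x*y^8
Minimal generators: x^11, x^4*y^3, y^5
Corners: x^3y^4, x^10y^2
Socle dim=2


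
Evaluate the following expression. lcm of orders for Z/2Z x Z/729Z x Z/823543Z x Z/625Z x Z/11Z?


Exponent = lcm of the cyclic orders; pairwise coprime => product.
2^1*3^6*7^7*5^4*11^1=2*729*823543*625*11=8254989146250


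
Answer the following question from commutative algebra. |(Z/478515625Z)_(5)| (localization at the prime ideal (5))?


5-primary part: 478515625=5^10*49
Size=5^10=9765625


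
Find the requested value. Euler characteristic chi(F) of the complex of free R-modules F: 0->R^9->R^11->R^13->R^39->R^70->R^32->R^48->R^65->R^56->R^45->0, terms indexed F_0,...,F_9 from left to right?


chi = sum (-1)^i * rank:
(-1)^0*9=9
(-1)^1*11=-11
(-1)^2*13=13
(-1)^3*39=-39
(-1)^4*70=70
(-1)^5*32=-32
(-1)^6*48=48
(-1)^7*65=-65
(-1)^8*56=56
(-1)^9*45=-45
chi=4


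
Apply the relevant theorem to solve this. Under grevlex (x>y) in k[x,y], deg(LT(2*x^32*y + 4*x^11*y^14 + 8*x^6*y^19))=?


LT: 2*x^32*y
deg_x=32, deg_y=1
Total=32+1=33


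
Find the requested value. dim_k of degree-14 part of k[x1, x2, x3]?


C(d+n-1,n-1)=C(16,2)=120


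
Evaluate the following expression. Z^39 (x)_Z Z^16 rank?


rank(M(x)N) = rank(M)*rank(N)
39*16 = 624


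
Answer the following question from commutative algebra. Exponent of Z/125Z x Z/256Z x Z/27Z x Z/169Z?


Exponent = lcm of the cyclic orders; pairwise coprime => product.
5^3*2^8*3^3*13^2=125*256*27*169=146016000


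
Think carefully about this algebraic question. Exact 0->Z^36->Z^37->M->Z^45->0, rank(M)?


Alt sum=0:
(-1)^0*36 + (-1)^1*37 + (-1)^2*? + (-1)^3*45=0
rank(M)=46


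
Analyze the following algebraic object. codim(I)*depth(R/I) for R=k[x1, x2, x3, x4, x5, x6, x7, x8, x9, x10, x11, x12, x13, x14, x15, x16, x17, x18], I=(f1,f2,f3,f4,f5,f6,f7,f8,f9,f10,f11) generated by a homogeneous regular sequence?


codim=11, depth=dim(R/I)=18-11=7
Product=11*7=77


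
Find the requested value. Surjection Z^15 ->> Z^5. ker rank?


rank(ker) = 15-5 = 10


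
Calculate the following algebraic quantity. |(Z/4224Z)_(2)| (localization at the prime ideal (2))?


2-primary part: 4224=2^7*33
Size=2^7=128


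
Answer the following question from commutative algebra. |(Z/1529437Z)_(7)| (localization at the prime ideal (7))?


7-primary part: 1529437=7^6*13
Size=7^6=117649


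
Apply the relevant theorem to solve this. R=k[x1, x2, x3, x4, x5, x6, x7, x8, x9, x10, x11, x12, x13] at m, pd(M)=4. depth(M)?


pd+depth=depth(R)=13
depth=13-4=9


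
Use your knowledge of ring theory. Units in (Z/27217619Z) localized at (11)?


Local ring = Z/161051Z.
phi(161051) = 11^4*(11-1) = 146410


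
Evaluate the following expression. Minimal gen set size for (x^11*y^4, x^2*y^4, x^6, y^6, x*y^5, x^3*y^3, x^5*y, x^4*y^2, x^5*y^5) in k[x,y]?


Remove redundant (divisible by others).
x^5*y^5 redundant.
x^11*y^4 redundant.
Min: x^6, x^5*y, x^4*y^2, x^3*y^3, x^2*y^4, x*y^5, y^6
Count=7


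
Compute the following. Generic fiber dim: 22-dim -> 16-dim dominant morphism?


dim(fiber)=dim(X)-dim(Y)=22-16=6


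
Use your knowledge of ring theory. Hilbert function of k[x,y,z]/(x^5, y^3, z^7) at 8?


Need i<5, j<3, k<7 with i+j+k=8.
For each i, j ranges over max(0,8-i-6)..min(2,8-i):
  i=0: j in [2,2] -> 1
  i=1: j in [1,2] -> 2
  i=2: j in [0,2] -> 3
  i=3: j in [0,2] -> 3
  i=4: j in [0,2] -> 3
H(8) = 1+2+3+3+3 = 12


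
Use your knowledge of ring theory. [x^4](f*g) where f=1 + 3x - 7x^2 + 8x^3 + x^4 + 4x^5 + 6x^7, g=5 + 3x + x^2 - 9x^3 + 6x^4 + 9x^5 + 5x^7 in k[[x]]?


[x^4] = sum a_i*b_j, i+j=4
  1*6=6
  3*-9=-27
  -7*1=-7
  8*3=24
  1*5=5
Sum=1


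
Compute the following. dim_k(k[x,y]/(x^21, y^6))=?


Basis: x^i*y^j, i<21, j<6
21*6=126


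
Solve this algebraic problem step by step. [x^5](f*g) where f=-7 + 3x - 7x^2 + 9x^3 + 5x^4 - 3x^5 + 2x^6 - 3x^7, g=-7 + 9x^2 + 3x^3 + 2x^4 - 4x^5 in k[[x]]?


[x^5] = sum a_i*b_j, i+j=5
  -7*-4=28
  3*2=6
  -7*3=-21
  9*9=81
  -3*-7=21
Sum=115


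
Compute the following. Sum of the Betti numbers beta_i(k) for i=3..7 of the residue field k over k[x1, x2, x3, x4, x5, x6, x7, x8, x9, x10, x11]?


Koszul resolution: beta_i(k)=C(n,i), n=11
C(11,3)=165, C(11,4)=330, C(11,5)=462, C(11,6)=462, C(11,7)=330
Sum=1749


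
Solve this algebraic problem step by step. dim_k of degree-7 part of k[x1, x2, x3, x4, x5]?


C(d+n-1,n-1)=C(11,4)=330


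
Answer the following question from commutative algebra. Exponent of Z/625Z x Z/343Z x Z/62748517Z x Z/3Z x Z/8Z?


Exponent = lcm of the cyclic orders; pairwise coprime => product.
5^4*7^3*13^7*3^1*2^3=625*343*62748517*3*8=322841119965000


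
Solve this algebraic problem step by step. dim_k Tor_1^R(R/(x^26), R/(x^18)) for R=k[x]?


Tor_1(R/I,R/J)=(I cap J)/IJ=(x^26)/(x^44)
dim=44-26=min(26,18)=18


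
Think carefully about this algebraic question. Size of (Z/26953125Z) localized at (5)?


5-primary part: 26953125=5^8*69
Size=5^8=390625


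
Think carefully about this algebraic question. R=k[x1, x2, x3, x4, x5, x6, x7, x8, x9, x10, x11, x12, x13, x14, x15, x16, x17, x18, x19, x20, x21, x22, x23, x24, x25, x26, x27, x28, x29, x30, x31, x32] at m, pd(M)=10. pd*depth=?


pd+depth=32
depth=32-10=22
pd*depth=10*22=220


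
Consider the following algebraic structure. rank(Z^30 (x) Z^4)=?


rank(M(x)N) = rank(M)*rank(N)
30*4 = 120


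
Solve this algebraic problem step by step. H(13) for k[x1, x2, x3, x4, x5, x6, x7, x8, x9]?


C(d+n-1,n-1)=C(21,8)=203490


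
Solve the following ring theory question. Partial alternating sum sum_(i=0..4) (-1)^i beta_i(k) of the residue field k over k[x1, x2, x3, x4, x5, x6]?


Koszul resolution: beta_i(k)=C(n,i), n=6
sum_(i=0..p) (-1)^i C(n,i) = (-1)^p C(n-1,p)
(-1)^4*C(5,4) = (-1)^4*5 = 5


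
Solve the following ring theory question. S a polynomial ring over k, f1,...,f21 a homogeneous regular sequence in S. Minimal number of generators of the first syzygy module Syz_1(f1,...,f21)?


Regular sequence => Koszul complex is the minimal free resolution.
Syz_1 minimally generated by Koszul relations f_i*e_j - f_j*e_i (i<j): mu(Syz_1) = beta_2 = C(m,2) = m(m-1)/2
m=21
21*20/2 = 210


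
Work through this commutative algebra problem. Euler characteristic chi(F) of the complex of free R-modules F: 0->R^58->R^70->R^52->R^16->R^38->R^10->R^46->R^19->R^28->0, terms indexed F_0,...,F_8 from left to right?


chi = sum (-1)^i * rank:
(-1)^0*58=58
(-1)^1*70=-70
(-1)^2*52=52
(-1)^3*16=-16
(-1)^4*38=38
(-1)^5*10=-10
(-1)^6*46=46
(-1)^7*19=-19
(-1)^8*28=28
chi=107


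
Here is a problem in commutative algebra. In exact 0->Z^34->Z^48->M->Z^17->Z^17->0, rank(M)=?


Alt sum=0:
(-1)^0*34 + (-1)^1*48 + (-1)^2*? + (-1)^3*17 + (-1)^4*17=0
rank(M)=14


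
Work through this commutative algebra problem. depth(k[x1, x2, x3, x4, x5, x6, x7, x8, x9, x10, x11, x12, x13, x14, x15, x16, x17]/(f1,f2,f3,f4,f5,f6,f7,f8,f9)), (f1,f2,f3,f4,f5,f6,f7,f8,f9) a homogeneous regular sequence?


depth(R)=17
depth(R/I)=17-9=8


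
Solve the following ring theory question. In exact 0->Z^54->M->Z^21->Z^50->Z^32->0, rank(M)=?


Alt sum=0:
(-1)^0*54 + (-1)^1*? + (-1)^2*21 + (-1)^3*50 + (-1)^4*32=0
rank(M)=57


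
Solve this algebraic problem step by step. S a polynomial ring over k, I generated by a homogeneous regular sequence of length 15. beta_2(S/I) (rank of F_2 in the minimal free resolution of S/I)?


Regular sequence => Koszul complex is the minimal free resolution.
Syz_1 minimally generated by Koszul relations f_i*e_j - f_j*e_i (i<j): mu(Syz_1) = beta_2 = C(m,2) = m(m-1)/2
m=15
15*14/2 = 105


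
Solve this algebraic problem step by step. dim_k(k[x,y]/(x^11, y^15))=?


Basis: x^i*y^j, i<11, j<15
11*15=165


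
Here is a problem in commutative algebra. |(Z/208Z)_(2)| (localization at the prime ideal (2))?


2-primary part: 208=2^4*13
Size=2^4=16


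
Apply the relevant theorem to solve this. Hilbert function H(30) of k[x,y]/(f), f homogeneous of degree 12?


H(t)=d for t>=d-1.
d=12, t=30
H(30)=12


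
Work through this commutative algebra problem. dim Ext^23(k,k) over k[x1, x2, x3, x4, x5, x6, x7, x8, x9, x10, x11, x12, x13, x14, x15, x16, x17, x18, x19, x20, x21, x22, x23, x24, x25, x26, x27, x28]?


C(n,i)=C(28,23)=98280


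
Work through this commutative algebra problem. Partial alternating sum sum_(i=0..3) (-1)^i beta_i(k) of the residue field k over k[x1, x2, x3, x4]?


Koszul resolution: beta_i(k)=C(n,i), n=4
sum_(i=0..p) (-1)^i C(n,i) = (-1)^p C(n-1,p)
(-1)^3*C(3,3) = (-1)^3*1 = -1


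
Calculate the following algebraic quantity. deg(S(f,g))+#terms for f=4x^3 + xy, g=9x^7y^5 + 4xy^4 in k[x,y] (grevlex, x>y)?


LT(f)=4x^3, LT(g)=9x^7y^5
lcm(LM)=x^7y^5
S(f,g) (scaled by 36 to clear denominators) = 9x^4y^5*f - 4*g = 9x^5y^6 - 16xy^4
2 terms, deg 11.
11+2=13


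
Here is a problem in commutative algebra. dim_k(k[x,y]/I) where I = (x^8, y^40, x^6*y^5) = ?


k[x,y]/I, I = (x^8, y^40, x^6*y^5)
Rect: 8x40=320. Corner: (8-6)x(40-5)=70.
dim = 320-70 = 250


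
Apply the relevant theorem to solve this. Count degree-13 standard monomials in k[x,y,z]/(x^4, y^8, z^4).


Need i<4, j<8, k<4 with i+j+k=13.
For each i, j ranges over max(0,13-i-3)..min(7,13-i):
  i=0: j in [10,7] -> 0
  i=1: j in [9,7] -> 0
  i=2: j in [8,7] -> 0
  i=3: j in [7,7] -> 1
H(13) = 0+0+0+1 = 1


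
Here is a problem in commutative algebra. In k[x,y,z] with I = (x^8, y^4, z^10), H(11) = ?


Need i<8, j<4, k<10 with i+j+k=11.
For each i, j ranges over max(0,11-i-9)..min(3,11-i):
  i=0: j in [2,3] -> 2
  i=1: j in [1,3] -> 3
  i=2: j in [0,3] -> 4
  i=3: j in [0,3] -> 4
  i=4: j in [0,3] -> 4
  i=5: j in [0,3] -> 4
  i=6: j in [0,3] -> 4
  i=7: j in [0,3] -> 4
H(11) = 2+3+4+4+4+4+4+4 = 29


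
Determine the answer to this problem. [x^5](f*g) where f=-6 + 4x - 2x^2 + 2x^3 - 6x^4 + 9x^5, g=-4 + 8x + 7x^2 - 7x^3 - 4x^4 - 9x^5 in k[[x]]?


[x^5] = sum a_i*b_j, i+j=5
  -6*-9=54
  4*-4=-16
  -2*-7=14
  2*7=14
  -6*8=-48
  9*-4=-36
Sum=-18


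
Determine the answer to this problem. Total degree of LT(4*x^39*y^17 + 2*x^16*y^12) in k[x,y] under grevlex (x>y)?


LT: 4*x^39*y^17
deg_x=39, deg_y=17
Total=39+17=56


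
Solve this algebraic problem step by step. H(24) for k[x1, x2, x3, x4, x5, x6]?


C(d+n-1,n-1)=C(29,5)=118755


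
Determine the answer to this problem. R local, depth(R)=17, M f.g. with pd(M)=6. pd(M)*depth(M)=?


pd+depth=17
depth=17-6=11
pd*depth=6*11=66


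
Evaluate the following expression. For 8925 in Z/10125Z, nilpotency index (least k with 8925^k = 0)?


8925^k mod 10125:
k=1: 8925
k=2: 2250
k=3: 3375
k=4: 0
First zero at k = 4


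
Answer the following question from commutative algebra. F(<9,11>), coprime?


gcd(9,11)=1 => F=ab-a-b=9*11-9-11=99-20=79


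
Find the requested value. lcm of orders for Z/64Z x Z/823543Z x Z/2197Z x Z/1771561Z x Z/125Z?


Exponent = lcm of the cyclic orders; pairwise coprime => product.
2^6*7^7*13^3*11^6*5^3=64*823543*2197*1771561*125=25642622267109848000


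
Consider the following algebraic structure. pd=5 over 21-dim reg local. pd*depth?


pd+depth=21
depth=21-5=16
pd*depth=5*16=80


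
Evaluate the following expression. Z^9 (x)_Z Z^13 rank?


rank(M(x)N) = rank(M)*rank(N)
9*13 = 117


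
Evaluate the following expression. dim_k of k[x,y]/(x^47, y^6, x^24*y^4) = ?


k[x,y]/I, I = (x^47, y^6, x^24*y^4)
Rect: 47x6=282. Corner: (47-24)x(6-4)=46.
dim = 282-46 = 236


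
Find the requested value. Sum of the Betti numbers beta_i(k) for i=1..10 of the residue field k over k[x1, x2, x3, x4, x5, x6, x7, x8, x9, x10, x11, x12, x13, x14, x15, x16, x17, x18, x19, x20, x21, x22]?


Koszul resolution: beta_i(k)=C(n,i), n=22
C(22,1)=22, C(22,2)=231, C(22,3)=1540, C(22,4)=7315, C(22,5)=26334, C(22,6)=74613, C(22,7)=170544, C(22,8)=319770, C(22,9)=497420, C(22,10)=646646
Sum=1744435


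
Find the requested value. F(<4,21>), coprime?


gcd(4,21)=1 => F=ab-a-b=4*21-4-21=84-25=59


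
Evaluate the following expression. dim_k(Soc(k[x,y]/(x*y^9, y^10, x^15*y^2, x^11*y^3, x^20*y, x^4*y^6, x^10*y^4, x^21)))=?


Socle = ann(m) = span of standard monomials u with x*u, y*u in I (staircase corners).
Minimal generators: x^21, x^20*y, x^15*y^2, x^11*y^3, x^10*y^4, x^4*y^6, x*y^9, y^10
Corners: y^9, x^3y^8, x^9y^5, x^10y^3, x^14y^2, x^19y, x^20
Socle dim=7


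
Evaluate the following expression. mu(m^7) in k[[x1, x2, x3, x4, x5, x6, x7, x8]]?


C(n+d-1,d)=C(14,7)=3432


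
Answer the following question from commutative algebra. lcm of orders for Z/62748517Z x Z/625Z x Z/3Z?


Exponent = lcm of the cyclic orders; pairwise coprime => product.
13^7*5^4*3^1=62748517*625*3=117653469375


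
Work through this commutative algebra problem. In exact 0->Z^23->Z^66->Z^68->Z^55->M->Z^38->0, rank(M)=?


Alt sum=0:
(-1)^0*23 + (-1)^1*66 + (-1)^2*68 + (-1)^3*55 + (-1)^4*? + (-1)^5*38=0
rank(M)=68


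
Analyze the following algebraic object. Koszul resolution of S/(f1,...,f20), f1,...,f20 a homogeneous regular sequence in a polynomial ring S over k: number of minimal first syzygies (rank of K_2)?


Regular sequence => Koszul complex is the minimal free resolution.
Syz_1 minimally generated by Koszul relations f_i*e_j - f_j*e_i (i<j): mu(Syz_1) = beta_2 = C(m,2) = m(m-1)/2
m=20
20*19/2 = 190


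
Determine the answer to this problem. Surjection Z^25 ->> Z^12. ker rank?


rank(ker) = 25-12 = 13


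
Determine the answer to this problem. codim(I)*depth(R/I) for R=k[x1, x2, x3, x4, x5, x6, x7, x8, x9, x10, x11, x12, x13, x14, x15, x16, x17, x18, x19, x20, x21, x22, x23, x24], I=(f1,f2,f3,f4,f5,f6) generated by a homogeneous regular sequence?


codim=6, depth=dim(R/I)=24-6=18
Product=6*18=108


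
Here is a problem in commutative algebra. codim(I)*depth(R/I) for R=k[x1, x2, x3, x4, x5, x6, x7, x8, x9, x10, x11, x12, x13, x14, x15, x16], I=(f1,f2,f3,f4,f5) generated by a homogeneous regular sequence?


codim=5, depth=dim(R/I)=16-5=11
Product=5*11=55


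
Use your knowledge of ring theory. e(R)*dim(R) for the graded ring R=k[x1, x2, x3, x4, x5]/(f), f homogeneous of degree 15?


e(R)=deg(f)=15, dim(R)=5-1=4
e*dim=15*4=60


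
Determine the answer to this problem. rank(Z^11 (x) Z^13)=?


rank(M(x)N) = rank(M)*rank(N)
11*13 = 143


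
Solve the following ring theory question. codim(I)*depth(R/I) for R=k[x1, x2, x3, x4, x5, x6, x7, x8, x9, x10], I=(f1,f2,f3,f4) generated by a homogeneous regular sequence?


codim=4, depth=dim(R/I)=10-4=6
Product=4*6=24


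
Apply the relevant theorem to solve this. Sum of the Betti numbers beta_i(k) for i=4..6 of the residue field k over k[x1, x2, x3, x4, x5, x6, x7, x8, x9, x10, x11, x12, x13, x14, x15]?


Koszul resolution: beta_i(k)=C(n,i), n=15
C(15,4)=1365, C(15,5)=3003, C(15,6)=5005
Sum=9373


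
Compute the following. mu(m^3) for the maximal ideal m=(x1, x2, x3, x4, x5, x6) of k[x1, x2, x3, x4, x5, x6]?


Graded Nakayama: mu(m^d) = dim_k (m^d/m^(d+1)) = #degree-3 monomials in 6 vars
C(n+d-1,d)=C(8,3)=56


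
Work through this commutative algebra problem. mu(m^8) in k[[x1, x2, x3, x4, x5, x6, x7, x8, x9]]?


C(n+d-1,d)=C(16,8)=12870


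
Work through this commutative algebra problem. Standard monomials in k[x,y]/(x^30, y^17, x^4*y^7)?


k[x,y]/I, I = (x^30, y^17, x^4*y^7)
Rect: 30x17=510. Corner: (30-4)x(17-7)=260.
dim = 510-260 = 250


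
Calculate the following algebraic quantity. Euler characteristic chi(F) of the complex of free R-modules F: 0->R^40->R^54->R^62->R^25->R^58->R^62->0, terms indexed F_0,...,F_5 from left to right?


chi = sum (-1)^i * rank:
(-1)^0*40=40
(-1)^1*54=-54
(-1)^2*62=62
(-1)^3*25=-25
(-1)^4*58=58
(-1)^5*62=-62
chi=19


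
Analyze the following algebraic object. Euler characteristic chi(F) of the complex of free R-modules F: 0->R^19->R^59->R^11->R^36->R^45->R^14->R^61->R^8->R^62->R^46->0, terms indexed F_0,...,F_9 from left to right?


chi = sum (-1)^i * rank:
(-1)^0*19=19
(-1)^1*59=-59
(-1)^2*11=11
(-1)^3*36=-36
(-1)^4*45=45
(-1)^5*14=-14
(-1)^6*61=61
(-1)^7*8=-8
(-1)^8*62=62
(-1)^9*46=-46
chi=35


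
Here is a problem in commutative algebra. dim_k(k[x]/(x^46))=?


Basis: 1,x,...,x^45
dim=46


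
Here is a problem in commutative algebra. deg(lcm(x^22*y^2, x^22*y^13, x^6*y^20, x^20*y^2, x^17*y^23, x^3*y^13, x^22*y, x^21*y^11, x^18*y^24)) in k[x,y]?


lcm = componentwise max:
x: max(22,22,6,20,17,3,22,21,18)=22
y: max(2,13,20,2,23,13,1,11,24)=24
Total=22+24=46


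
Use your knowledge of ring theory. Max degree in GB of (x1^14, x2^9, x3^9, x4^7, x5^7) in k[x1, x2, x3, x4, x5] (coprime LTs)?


Pure powers, coprime LTs => already GB.
Degrees: 14, 9, 9, 7, 7
Max=14


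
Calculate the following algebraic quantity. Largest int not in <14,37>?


gcd(14,37)=1 => F=ab-a-b=14*37-14-37=518-51=467


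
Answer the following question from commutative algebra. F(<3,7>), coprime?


gcd(3,7)=1 => F=ab-a-b=3*7-3-7=21-10=11


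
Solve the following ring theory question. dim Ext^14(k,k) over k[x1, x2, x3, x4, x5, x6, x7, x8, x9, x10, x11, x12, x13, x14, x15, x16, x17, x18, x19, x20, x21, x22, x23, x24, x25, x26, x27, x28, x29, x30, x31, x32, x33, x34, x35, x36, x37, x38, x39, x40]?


C(n,i)=C(40,14)=23206929840


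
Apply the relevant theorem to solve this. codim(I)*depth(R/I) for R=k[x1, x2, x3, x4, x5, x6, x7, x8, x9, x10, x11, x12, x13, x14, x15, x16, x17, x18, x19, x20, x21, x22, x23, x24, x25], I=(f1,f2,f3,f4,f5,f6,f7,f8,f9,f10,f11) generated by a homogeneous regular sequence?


codim=11, depth=dim(R/I)=25-11=14
Product=11*14=154


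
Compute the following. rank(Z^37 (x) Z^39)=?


rank(M(x)N) = rank(M)*rank(N)
37*39 = 1443


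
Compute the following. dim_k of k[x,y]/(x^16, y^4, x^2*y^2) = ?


k[x,y]/I, I = (x^16, y^4, x^2*y^2)
Rect: 16x4=64. Corner: (16-2)x(4-2)=28.
dim = 64-28 = 36


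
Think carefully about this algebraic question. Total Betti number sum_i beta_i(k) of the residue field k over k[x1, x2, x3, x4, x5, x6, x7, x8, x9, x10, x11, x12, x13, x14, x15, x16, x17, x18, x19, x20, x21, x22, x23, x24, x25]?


Koszul resolution: beta_i(k)=C(n,i), n=25
sum_i C(25,i) = 2^25 = 33554432


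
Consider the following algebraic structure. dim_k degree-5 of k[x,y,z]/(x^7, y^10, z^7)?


Need i<7, j<10, k<7 with i+j+k=5.
For each i, j ranges over max(0,5-i-6)..min(9,5-i):
  i=0: j in [0,5] -> 6
  i=1: j in [0,4] -> 5
  i=2: j in [0,3] -> 4
  i=3: j in [0,2] -> 3
  i=4: j in [0,1] -> 2
  i=5: j in [0,0] -> 1
H(5) = 6+5+4+3+2+1 = 21


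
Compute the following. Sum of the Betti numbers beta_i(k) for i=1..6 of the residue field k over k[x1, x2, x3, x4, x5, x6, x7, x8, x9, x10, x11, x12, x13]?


Koszul resolution: beta_i(k)=C(n,i), n=13
C(13,1)=13, C(13,2)=78, C(13,3)=286, C(13,4)=715, C(13,5)=1287, C(13,6)=1716
Sum=4095


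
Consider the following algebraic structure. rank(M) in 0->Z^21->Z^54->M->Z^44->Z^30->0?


Alt sum=0:
(-1)^0*21 + (-1)^1*54 + (-1)^2*? + (-1)^3*44 + (-1)^4*30=0
rank(M)=47


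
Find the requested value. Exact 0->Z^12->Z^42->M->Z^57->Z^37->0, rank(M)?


Alt sum=0:
(-1)^0*12 + (-1)^1*42 + (-1)^2*? + (-1)^3*57 + (-1)^4*37=0
rank(M)=50


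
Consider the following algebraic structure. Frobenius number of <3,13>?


gcd(3,13)=1 => F=ab-a-b=3*13-3-13=39-16=23


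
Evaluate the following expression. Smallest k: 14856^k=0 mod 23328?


14856^k mod 23328:
k=1: 14856
k=2: 17856
k=3: 6048
k=4: 12960
k=5: 7776
k=6: 0
First zero at k = 6


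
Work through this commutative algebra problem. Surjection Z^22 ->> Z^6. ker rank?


rank(ker) = 22-6 = 16


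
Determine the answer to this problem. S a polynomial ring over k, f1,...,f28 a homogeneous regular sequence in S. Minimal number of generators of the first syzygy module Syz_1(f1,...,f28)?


Regular sequence => Koszul complex is the minimal free resolution.
Syz_1 minimally generated by Koszul relations f_i*e_j - f_j*e_i (i<j): mu(Syz_1) = beta_2 = C(m,2) = m(m-1)/2
m=28
28*27/2 = 378


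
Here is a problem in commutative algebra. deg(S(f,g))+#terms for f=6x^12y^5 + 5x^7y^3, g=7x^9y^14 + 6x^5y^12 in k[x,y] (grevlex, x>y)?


LT(f)=6x^12y^5, LT(g)=7x^9y^14
lcm(LM)=x^12y^14
S(f,g) (scaled by 42 to clear denominators) = 7y^9*f - 6x^3*g = -36x^8y^12 + 35x^7y^12
2 terms, deg 20.
20+2=22


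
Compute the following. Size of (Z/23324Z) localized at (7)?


7-primary part: 23324=7^3*68
Size=7^3=343


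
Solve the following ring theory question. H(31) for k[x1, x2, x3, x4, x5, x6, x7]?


C(d+n-1,n-1)=C(37,6)=2324784


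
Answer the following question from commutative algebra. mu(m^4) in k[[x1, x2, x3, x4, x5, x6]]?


C(n+d-1,d)=C(9,4)=126


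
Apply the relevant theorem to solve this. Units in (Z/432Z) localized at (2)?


Local ring = Z/16Z.
phi(16) = 2^3*(2-1) = 8


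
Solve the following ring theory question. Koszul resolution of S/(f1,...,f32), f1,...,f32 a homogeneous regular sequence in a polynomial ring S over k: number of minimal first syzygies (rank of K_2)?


Regular sequence => Koszul complex is the minimal free resolution.
Syz_1 minimally generated by Koszul relations f_i*e_j - f_j*e_i (i<j): mu(Syz_1) = beta_2 = C(m,2) = m(m-1)/2
m=32
32*31/2 = 496


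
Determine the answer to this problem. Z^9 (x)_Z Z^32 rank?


rank(M(x)N) = rank(M)*rank(N)
9*32 = 288


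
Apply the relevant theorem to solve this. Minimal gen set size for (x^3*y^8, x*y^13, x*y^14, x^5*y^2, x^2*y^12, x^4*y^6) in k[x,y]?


Remove redundant (divisible by others).
x*y^14 redundant.
Min: x^5*y^2, x^4*y^6, x^3*y^8, x^2*y^12, x*y^13
Count=5


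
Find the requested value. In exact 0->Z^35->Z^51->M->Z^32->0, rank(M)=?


Alt sum=0:
(-1)^0*35 + (-1)^1*51 + (-1)^2*? + (-1)^3*32=0
rank(M)=48


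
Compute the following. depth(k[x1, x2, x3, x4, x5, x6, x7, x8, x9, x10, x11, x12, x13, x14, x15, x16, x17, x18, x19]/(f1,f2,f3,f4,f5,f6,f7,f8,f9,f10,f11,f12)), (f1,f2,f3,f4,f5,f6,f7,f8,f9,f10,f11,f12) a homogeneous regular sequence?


depth(R)=19
depth(R/I)=19-12=7


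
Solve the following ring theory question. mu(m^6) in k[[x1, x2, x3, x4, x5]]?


C(n+d-1,d)=C(10,6)=210


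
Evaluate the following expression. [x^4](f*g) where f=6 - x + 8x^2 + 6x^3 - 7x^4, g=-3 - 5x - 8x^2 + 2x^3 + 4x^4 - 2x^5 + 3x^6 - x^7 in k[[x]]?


[x^4] = sum a_i*b_j, i+j=4
  6*4=24
  -1*2=-2
  8*-8=-64
  6*-5=-30
  -7*-3=21
Sum=-51


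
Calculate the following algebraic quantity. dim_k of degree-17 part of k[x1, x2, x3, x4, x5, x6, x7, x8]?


C(d+n-1,n-1)=C(24,7)=346104


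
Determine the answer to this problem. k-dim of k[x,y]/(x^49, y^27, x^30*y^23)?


k[x,y]/I, I = (x^49, y^27, x^30*y^23)
Rect: 49x27=1323. Corner: (49-30)x(27-23)=76.
dim = 1323-76 = 1247


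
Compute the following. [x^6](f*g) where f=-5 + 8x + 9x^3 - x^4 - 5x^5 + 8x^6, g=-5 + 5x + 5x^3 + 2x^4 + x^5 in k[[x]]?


[x^6] = sum a_i*b_j, i+j=6
  8*1=8
  9*5=45
  -5*5=-25
  8*-5=-40
Sum=-12


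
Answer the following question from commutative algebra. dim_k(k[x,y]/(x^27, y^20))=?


Basis: x^i*y^j, i<27, j<20
27*20=540


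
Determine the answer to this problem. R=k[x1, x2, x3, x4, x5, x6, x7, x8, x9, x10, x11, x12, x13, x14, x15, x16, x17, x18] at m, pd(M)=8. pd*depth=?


pd+depth=18
depth=18-8=10
pd*depth=8*10=80


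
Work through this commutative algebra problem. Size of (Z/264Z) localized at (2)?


2-primary part: 264=2^3*33
Size=2^3=8


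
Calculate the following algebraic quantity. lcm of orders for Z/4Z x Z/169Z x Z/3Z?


Exponent = lcm of the cyclic orders; pairwise coprime => product.
2^2*13^2*3^1=4*169*3=2028


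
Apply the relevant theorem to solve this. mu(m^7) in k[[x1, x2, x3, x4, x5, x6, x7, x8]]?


C(n+d-1,d)=C(14,7)=3432


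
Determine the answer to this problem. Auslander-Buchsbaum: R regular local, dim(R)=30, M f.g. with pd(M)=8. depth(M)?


pd+depth=depth(R)=30
depth=30-8=22


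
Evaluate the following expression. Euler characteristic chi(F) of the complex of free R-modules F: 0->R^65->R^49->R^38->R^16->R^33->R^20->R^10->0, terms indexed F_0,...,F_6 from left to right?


chi = sum (-1)^i * rank:
(-1)^0*65=65
(-1)^1*49=-49
(-1)^2*38=38
(-1)^3*16=-16
(-1)^4*33=33
(-1)^5*20=-20
(-1)^6*10=10
chi=61


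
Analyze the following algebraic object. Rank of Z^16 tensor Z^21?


rank(M(x)N) = rank(M)*rank(N)
16*21 = 336


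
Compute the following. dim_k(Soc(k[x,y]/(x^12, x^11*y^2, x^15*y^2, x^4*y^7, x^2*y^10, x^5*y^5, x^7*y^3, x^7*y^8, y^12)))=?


Socle = ann(m) = span of standard monomials u with x*u, y*u in I (staircase corners).
Redundant generators: x^15*y^2, x^7*y^8
Minimal generators: x^12, x^11*y^2, x^7*y^3, x^5*y^5, x^4*y^7, x^2*y^10, y^12
Corners: xy^11, x^3y^9, x^4y^6, x^6y^4, x^10y^2, x^11y
Socle dim=6


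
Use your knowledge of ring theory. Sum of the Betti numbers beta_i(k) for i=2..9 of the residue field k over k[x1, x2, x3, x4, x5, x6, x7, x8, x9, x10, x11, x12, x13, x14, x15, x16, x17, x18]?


Koszul resolution: beta_i(k)=C(n,i), n=18
C(18,2)=153, C(18,3)=816, C(18,4)=3060, C(18,5)=8568, C(18,6)=18564, C(18,7)=31824, C(18,8)=43758, C(18,9)=48620
Sum=155363


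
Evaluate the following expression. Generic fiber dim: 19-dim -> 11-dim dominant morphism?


dim(fiber)=dim(X)-dim(Y)=19-11=8


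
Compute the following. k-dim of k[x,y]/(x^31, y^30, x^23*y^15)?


k[x,y]/I, I = (x^31, y^30, x^23*y^15)
Rect: 31x30=930. Corner: (31-23)x(30-15)=120.
dim = 930-120 = 810


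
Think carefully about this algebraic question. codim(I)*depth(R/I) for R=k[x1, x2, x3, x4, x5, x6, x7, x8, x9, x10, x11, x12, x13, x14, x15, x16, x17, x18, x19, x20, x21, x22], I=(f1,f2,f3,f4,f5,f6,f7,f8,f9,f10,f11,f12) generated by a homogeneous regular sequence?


codim=12, depth=dim(R/I)=22-12=10
Product=12*10=120


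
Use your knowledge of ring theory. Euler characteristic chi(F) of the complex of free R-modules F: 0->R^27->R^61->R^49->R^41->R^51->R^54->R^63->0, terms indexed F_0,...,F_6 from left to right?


chi = sum (-1)^i * rank:
(-1)^0*27=27
(-1)^1*61=-61
(-1)^2*49=49
(-1)^3*41=-41
(-1)^4*51=51
(-1)^5*54=-54
(-1)^6*63=63
chi=34


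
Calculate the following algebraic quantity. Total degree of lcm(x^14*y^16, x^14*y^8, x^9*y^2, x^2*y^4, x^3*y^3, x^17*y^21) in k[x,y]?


lcm = componentwise max:
x: max(14,14,9,2,3,17)=17
y: max(16,8,2,4,3,21)=21
Total=17+21=38


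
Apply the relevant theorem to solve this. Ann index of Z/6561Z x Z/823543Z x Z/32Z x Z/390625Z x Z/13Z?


Exponent = lcm of the cyclic orders; pairwise coprime => product.
3^8*7^7*2^5*5^8*13^1=6561*823543*32*390625*13=878030663737500000


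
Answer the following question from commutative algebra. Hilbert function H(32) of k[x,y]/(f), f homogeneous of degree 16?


H(t)=d for t>=d-1.
d=16, t=32
H(32)=16


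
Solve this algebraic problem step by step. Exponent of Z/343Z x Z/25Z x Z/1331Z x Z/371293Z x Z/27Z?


Exponent = lcm of the cyclic orders; pairwise coprime => product.
7^3*5^2*11^3*13^5*3^3=343*25*1331*371293*27=114417567339075


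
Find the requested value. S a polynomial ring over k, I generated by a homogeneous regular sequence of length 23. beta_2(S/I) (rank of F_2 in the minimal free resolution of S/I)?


Regular sequence => Koszul complex is the minimal free resolution.
Syz_1 minimally generated by Koszul relations f_i*e_j - f_j*e_i (i<j): mu(Syz_1) = beta_2 = C(m,2) = m(m-1)/2
m=23
23*22/2 = 253


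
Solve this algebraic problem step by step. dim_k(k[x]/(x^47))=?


Basis: 1,x,...,x^46
dim=47


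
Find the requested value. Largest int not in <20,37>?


gcd(20,37)=1 => F=ab-a-b=20*37-20-37=740-57=683


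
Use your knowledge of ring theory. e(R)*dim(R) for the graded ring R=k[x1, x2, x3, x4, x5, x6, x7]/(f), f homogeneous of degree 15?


e(R)=deg(f)=15, dim(R)=7-1=6
e*dim=15*6=90


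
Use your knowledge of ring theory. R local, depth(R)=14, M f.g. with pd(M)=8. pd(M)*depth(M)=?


pd+depth=14
depth=14-8=6
pd*depth=8*6=48


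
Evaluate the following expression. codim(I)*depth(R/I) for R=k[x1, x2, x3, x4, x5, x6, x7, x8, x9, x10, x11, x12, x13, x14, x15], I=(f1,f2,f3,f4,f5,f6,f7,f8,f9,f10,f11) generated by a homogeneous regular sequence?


codim=11, depth=dim(R/I)=15-11=4
Product=11*4=44


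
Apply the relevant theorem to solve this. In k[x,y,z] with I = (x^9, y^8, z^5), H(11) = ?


Need i<9, j<8, k<5 with i+j+k=11.
For each i, j ranges over max(0,11-i-4)..min(7,11-i):
  i=0: j in [7,7] -> 1
  i=1: j in [6,7] -> 2
  i=2: j in [5,7] -> 3
  i=3: j in [4,7] -> 4
  i=4: j in [3,7] -> 5
  i=5: j in [2,6] -> 5
  i=6: j in [1,5] -> 5
  i=7: j in [0,4] -> 5
  i=8: j in [0,3] -> 4
H(11) = 1+2+3+4+5+5+5+5+4 = 34


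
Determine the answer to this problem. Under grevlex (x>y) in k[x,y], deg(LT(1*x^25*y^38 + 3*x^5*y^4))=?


LT: 1*x^25*y^38
deg_x=25, deg_y=38
Total=25+38=63


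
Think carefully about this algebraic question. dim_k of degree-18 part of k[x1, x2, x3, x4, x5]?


C(d+n-1,n-1)=C(22,4)=7315


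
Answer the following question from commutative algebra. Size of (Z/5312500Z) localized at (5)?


5-primary part: 5312500=5^7*68
Size=5^7=78125


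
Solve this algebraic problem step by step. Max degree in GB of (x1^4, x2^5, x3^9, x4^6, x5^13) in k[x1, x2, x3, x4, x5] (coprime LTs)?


Pure powers, coprime LTs => already GB.
Degrees: 4, 5, 9, 6, 13
Max=13


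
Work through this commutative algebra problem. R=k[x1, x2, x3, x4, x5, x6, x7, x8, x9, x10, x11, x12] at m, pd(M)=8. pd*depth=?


pd+depth=12
depth=12-8=4
pd*depth=8*4=32


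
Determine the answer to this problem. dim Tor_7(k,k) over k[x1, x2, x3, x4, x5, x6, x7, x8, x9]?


Koszul: C(n,i)=C(9,7)=36


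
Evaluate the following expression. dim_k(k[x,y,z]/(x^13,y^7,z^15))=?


Basis: x^iy^jz^k, i<13,j<7,k<15
13*7*15=1365


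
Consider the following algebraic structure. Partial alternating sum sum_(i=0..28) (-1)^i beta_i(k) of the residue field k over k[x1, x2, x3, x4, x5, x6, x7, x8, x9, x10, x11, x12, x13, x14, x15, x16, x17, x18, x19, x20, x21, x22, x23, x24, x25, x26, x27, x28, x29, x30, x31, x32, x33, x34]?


Koszul resolution: beta_i(k)=C(n,i), n=34
sum_(i=0..p) (-1)^i C(n,i) = (-1)^p C(n-1,p)
(-1)^28*C(33,28) = (-1)^28*237336 = 237336


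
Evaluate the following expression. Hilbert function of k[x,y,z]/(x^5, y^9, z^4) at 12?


Need i<5, j<9, k<4 with i+j+k=12.
For each i, j ranges over max(0,12-i-3)..min(8,12-i):
  i=0: j in [9,8] -> 0
  i=1: j in [8,8] -> 1
  i=2: j in [7,8] -> 2
  i=3: j in [6,8] -> 3
  i=4: j in [5,8] -> 4
H(12) = 0+1+2+3+4 = 10


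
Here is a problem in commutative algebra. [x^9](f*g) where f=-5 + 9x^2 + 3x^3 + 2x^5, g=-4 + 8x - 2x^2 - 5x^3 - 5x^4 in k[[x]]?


[x^9] = sum a_i*b_j, i+j=9
  2*-5=-10
Sum=-10


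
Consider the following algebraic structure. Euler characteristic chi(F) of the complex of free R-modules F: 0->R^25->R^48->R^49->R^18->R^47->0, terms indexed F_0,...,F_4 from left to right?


chi = sum (-1)^i * rank:
(-1)^0*25=25
(-1)^1*48=-48
(-1)^2*49=49
(-1)^3*18=-18
(-1)^4*47=47
chi=55


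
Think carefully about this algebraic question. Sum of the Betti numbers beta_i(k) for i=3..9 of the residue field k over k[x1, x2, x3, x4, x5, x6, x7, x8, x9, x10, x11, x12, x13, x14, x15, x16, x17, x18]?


Koszul resolution: beta_i(k)=C(n,i), n=18
C(18,3)=816, C(18,4)=3060, C(18,5)=8568, C(18,6)=18564, C(18,7)=31824, C(18,8)=43758, C(18,9)=48620
Sum=155210
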